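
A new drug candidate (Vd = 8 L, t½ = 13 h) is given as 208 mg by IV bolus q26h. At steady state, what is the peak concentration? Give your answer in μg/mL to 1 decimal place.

34.7 μg/mL

τ = 26 h = 2 half-lives, so f = (1/2)^2 = 0.25.
Accumulation ratio R = 1/(1 − f) = 1/0.75 = 4/3.
Single-dose peak C₀ = D/Vd = 208/8 = 26 μg/mL.
Steady-state peak Cmax,ss = C₀·R = 26 × 4/3 ≈ 34.667 μg/mL.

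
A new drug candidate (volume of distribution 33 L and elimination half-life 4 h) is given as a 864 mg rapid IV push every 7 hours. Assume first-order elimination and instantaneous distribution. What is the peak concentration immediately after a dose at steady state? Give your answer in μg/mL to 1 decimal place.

37.3 μg/mL

Over one 7-h interval, 7/4 ≈ 1.75 half-lives elapse, leaving f ≈ 0.2973 of each dose.
Accumulation ratio R = 1/(1 − f) ≈ 1/0.7027 ≈ 1.4231.
Single-dose peak C₀ = D/Vd = 864/33 ≈ 26.182 μg/mL.
Steady-state peak Cmax,ss = C₀·R ≈ 26.182 × 1.4231 ≈ 37.260 μg/mL.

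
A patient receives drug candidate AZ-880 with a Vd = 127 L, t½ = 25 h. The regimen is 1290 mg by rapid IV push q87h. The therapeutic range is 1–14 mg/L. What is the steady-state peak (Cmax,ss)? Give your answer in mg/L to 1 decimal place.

τ/t½ = 87/25 ≈ 3.48, so fraction remaining f = (1/2)^(87/25) ≈ 0.0896.
Accumulation ratio R = 1/(1 − f) ≈ 1/0.9104 ≈ 1.0984.
Single-dose peak C₀ = D/Vd = 1290/127 ≈ 10.157 mg/L.
Steady-state peak Cmax,ss = C₀·R ≈ 10.157 × 1.0984 ≈ 11.156 mg/L.
Peak 11.2 mg/L vs MTC 14 mg/L: below toxic threshold.

11.2 mg/L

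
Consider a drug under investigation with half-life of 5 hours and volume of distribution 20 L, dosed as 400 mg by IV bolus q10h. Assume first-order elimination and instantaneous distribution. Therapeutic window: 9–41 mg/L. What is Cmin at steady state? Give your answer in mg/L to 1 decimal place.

6.7 mg/L

The dosing interval is 2 half-lives, so f = 2^(−2) = 0.25.
At steady state, R = 1/(1 − 0.25) = 4/3.
Single-dose peak C₀ = D/Vd = 400/20 = 20 mg/L.
Steady-state peak Cmax,ss = C₀·R = 20 × 4/3 ≈ 26.667 mg/L.
Steady-state trough Cmin,ss = Cmax,ss·f ≈ 26.667 × 0.25 ≈ 6.667 mg/L.
Trough 6.7 mg/L vs MEC 9 mg/L: subtherapeutic.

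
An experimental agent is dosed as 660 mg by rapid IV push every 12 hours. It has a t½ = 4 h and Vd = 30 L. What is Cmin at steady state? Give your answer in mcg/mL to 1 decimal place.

3.1 mcg/mL

The dosing interval is 3 half-lives, so f = 2^(−3) = 0.125.
Accumulation ratio R = 1/(1 − f) = 1/0.875 = 8/7.
Single-dose peak C₀ = D/Vd = 660/30 = 22 mcg/mL.
Steady-state peak Cmax,ss = C₀·R = 22 × 8/7 ≈ 25.143 mcg/mL.
Steady-state trough Cmin,ss = Cmax,ss·f ≈ 25.143 × 0.125 ≈ 3.143 mcg/mL.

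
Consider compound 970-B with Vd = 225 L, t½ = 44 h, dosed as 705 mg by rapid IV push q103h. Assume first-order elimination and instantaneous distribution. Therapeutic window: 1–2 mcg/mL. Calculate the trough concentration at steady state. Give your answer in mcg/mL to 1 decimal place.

τ/t½ = 103/44 ≈ 2.3409, so fraction remaining f = (1/2)^(103/44) ≈ 0.1974.
Each bolus raises the concentration by D/Vd = 705/225 ≈ 3.133 mcg/mL.
Steady-state trough Cmin,ss = C₀·f/(1−f) ≈ 3.133 × 0.1974/0.8026 ≈ 0.771 mcg/mL.
Trough 0.8 mcg/mL vs MEC 1 mcg/mL: subtherapeutic.

0.8 mcg/mL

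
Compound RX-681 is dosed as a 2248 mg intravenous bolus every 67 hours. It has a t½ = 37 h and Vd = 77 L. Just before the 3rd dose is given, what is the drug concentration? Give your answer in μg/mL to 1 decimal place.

10.7 μg/mL

f = (1/2)^(τ/t½) = (1/2)^(67/37) ≈ 0.2850.
C₀ = D/Vd = 2248/77 ≈ 29.195 μg/mL.
Before the 3rd dose, 2 doses have been given. Superposition: Cmin = C₀·(f + f²).
≈ 29.195 × (0.2850 + 0.0812) ≈ 29.195 × 0.3662 ≈ 10.691 μg/mL.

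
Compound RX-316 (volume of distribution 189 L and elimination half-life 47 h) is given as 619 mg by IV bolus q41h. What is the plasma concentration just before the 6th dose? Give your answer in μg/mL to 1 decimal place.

3.8 μg/mL

f = (1/2)^(τ/t½) = (1/2)^(41/47) ≈ 0.5463.
C₀ = D/Vd = 619/189 ≈ 3.275 μg/mL.
Before the 6th dose, 5 doses have been given. Superposition: Cmin = C₀·(f + f² + … + f^5).
≈ 3.275 × (0.5463 + 0.2984 + 0.1630 + 0.0891 + 0.0487) ≈ 3.275 × 1.1455 ≈ 3.752 μg/mL.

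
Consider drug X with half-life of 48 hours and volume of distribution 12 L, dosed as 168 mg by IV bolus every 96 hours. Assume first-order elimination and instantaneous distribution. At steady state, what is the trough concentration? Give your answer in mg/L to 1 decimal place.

The dosing interval is 2 half-lives, so f = 2^(−2) = 0.25.
Accumulation ratio R = 1/(1 − f) = 1/0.75 = 4/3.
Single-dose peak C₀ = D/Vd = 168/12 = 14 mg/L.
Steady-state peak Cmax,ss = C₀·R = 14 × 4/3 ≈ 18.667 mg/L.
Steady-state trough Cmin,ss = Cmax,ss·f ≈ 18.667 × 0.25 ≈ 4.667 mg/L.

4.7 mg/L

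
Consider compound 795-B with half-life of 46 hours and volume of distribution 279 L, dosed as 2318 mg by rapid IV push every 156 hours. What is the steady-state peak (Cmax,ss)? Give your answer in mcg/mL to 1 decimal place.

9.2 mcg/mL

Over one 156-h interval, 156/46 ≈ 3.3913 half-lives elapse, leaving f ≈ 0.0953 of each dose.
Accumulation ratio R = 1/(1 − f) ≈ 1/0.9047 ≈ 1.1053.
Single-dose peak C₀ = D/Vd = 2318/279 ≈ 8.308 mcg/mL.
Cmax,ss = C₀/(1 − f) ≈ 8.308/0.9047 ≈ 9.183 mcg/mL.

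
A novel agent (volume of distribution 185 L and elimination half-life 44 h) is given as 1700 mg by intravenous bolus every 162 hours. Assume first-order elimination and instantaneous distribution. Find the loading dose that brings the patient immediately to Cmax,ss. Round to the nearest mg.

f = (1/2)^(162/44) ≈ 0.077922; accumulation ratio R = 1/(1−f) ≈ 1.08451.
Loading dose to hit Cmax,ss on first dose: D_load = D_maint·R ≈ 1700 × 1.08451 ≈ 1843.67 mg.

1844 mg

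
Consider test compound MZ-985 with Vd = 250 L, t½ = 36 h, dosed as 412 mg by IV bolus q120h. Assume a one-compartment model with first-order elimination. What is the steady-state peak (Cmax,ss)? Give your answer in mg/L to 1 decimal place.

Over one 120-h interval, 120/36 ≈ 3.3333 half-lives elapse, leaving f ≈ 0.0992 of each dose.
Accumulation ratio R = 1/(1 − f) ≈ 1/0.9008 ≈ 1.1101.
Each bolus raises the concentration by D/Vd = 412/250 ≈ 1.648 mg/L.
Cmax,ss = C₀/(1 − f) ≈ 1.648/0.9008 ≈ 1.829 mg/L.

1.8 mg/L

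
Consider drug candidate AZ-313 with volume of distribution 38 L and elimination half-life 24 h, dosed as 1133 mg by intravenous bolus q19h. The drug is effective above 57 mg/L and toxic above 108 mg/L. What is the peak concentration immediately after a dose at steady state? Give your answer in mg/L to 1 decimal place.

70.6 mg/L

τ/t½ = 19/24 ≈ 0.79167, so fraction remaining f = (1/2)^(19/24) ≈ 0.5777.
At steady state, accumulation factor R = 1/(1 − e^(−kτ)) ≈ 2.3680.
Each bolus raises the concentration by D/Vd = 1133/38 ≈ 29.816 mg/L.
Steady-state peak Cmax,ss = C₀·R ≈ 29.816 × 2.3680 ≈ 70.604 mg/L.
Peak 70.6 mg/L vs MTC 108 mg/L: below toxic threshold.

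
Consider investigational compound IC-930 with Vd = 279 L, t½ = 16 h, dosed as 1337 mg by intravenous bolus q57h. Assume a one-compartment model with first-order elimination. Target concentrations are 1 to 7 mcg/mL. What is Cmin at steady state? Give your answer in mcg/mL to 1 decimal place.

k = ln2/t½ = ln2/16 ≈ 0.043322 h⁻¹; fraction remaining f = e^(−kτ) = e^(−0.043322×57) ≈ 0.0846.
Accumulation ratio R = 1/(1 − f) ≈ 1/0.9154 ≈ 1.0924.
Each bolus raises the concentration by D/Vd = 1337/279 ≈ 4.792 mcg/mL.
Steady-state peak Cmax,ss = C₀·R ≈ 4.792 × 1.0924 ≈ 5.235 mcg/mL.
Steady-state trough Cmin,ss = Cmax,ss·f ≈ 5.235 × 0.0846 ≈ 0.443 mcg/mL.
Trough 0.4 mcg/mL vs MEC 1 mcg/mL: subtherapeutic.

0.4 mcg/mL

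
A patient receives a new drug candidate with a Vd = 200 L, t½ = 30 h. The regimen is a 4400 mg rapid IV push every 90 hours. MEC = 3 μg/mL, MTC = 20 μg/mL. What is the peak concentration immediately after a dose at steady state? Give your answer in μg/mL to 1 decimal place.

The dosing interval is 3 half-lives, so f = 2^(−3) = 0.125.
At steady state, R = 1/(1 − 0.125) = 8/7.
Single-dose peak C₀ = D/Vd = 4400/200 = 22 μg/mL.
Steady-state peak Cmax,ss = C₀·R = 22 × 8/7 ≈ 25.143 μg/mL.
Peak 25.1 μg/mL vs MTC 20 μg/mL: exceeds toxic threshold.

25.1 μg/mL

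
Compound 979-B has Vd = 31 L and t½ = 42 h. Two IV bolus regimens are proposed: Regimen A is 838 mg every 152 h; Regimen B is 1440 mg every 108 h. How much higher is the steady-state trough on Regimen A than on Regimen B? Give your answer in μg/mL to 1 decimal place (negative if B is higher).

Regimen A: f = (1/2)^(152/42) ≈ 0.0814; Cmin,ss = (838/31)·f/(1−f) ≈ 2.395 μg/mL.
Regimen B: f = (1/2)^(108/42) ≈ 0.1682; Cmin,ss = (1440/31)·f/(1−f) ≈ 9.393 μg/mL.
Difference ≈ 2.395 − 9.393 ≈ -6.998 μg/mL.

-7.0 μg/mL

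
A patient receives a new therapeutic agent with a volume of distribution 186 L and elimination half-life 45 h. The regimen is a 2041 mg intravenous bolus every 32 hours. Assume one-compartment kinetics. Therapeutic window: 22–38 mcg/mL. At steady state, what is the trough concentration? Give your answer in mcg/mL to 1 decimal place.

17.2 mcg/mL

Over one 32-h interval, 32/45 ≈ 0.71111 half-lives elapse, leaving f ≈ 0.6108 of each dose.
At steady state, accumulation factor R = 1/(1 − e^(−kτ)) ≈ 2.5694.
Each bolus raises the concentration by D/Vd = 2041/186 ≈ 10.973 mcg/mL.
Cmax,ss = C₀/(1 − f) ≈ 10.973/0.3892 ≈ 28.194 mcg/mL.
Steady-state trough Cmin,ss = Cmax,ss·f ≈ 28.194 × 0.6108 ≈ 17.221 mcg/mL.
Trough 17.2 mcg/mL vs MEC 22 mcg/mL: subtherapeutic.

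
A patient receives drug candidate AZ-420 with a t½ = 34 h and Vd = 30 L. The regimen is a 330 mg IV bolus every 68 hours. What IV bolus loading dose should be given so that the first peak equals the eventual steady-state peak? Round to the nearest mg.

440 mg

f = (1/2)^(68/34) ≈ 0.250000; accumulation ratio R = 1/(1−f) ≈ 1.33333.
Loading dose to hit Cmax,ss on first dose: D_load = D_maint·R ≈ 330 × 1.33333 ≈ 440.00 mg.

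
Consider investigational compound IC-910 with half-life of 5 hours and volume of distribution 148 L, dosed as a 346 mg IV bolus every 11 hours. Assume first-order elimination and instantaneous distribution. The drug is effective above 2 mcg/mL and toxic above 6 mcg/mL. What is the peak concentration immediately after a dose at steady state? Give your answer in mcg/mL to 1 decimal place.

τ/t½ = 11/5 ≈ 2.2, so fraction remaining f = (1/2)^(11/5) ≈ 0.2176.
At steady state, accumulation factor R = 1/(1 − e^(−kτ)) ≈ 1.2781.
Single-dose peak C₀ = D/Vd = 346/148 ≈ 2.338 mcg/mL.
Steady-state peak Cmax,ss = C₀·R ≈ 2.338 × 1.2781 ≈ 2.988 mcg/mL.
Peak 3.0 mcg/mL vs MTC 6 mcg/mL: below toxic threshold.

3.0 mcg/mL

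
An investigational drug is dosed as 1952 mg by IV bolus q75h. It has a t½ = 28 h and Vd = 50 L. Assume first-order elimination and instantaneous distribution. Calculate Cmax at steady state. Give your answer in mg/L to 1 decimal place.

Over one 75-h interval, 75/28 ≈ 2.6786 half-lives elapse, leaving f ≈ 0.1562 of each dose.
At steady state, accumulation factor R = 1/(1 − e^(−kτ)) ≈ 1.1851.
Each bolus raises the concentration by D/Vd = 1952/50 ≈ 39.040 mg/L.
Cmax,ss = C₀/(1 − f) ≈ 39.040/0.8438 ≈ 46.267 mg/L.

46.3 mg/L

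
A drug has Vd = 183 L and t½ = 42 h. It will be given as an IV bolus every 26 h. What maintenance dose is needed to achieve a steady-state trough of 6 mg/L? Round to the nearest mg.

588 mg

τ/t½ = 26/42 ≈ 0.61905, so f = (1/2)^(26/42) ≈ 0.651101.
Cmin,ss = (D/Vd)·f/(1−f), so D = Cmin,ss·Vd·(1−f)/f.
D = 6 × 183 × (1−f)/f ≈ 6 × 183 × 0.53586 ≈ 588.37 mg.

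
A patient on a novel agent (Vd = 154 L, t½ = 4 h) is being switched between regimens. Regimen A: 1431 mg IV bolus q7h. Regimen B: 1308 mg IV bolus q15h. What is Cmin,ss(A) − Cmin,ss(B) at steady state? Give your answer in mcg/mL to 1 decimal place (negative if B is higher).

3.2 mcg/mL

Regimen A: f = (1/2)^(7/4) ≈ 0.2973; Cmin,ss = (1431/154)·f/(1−f) ≈ 3.931 mcg/mL.
Regimen B: f = (1/2)^(15/4) ≈ 0.0743; Cmin,ss = (1308/154)·f/(1−f) ≈ 0.682 mcg/mL.
Difference ≈ 3.931 − 0.682 ≈ 3.249 mcg/mL.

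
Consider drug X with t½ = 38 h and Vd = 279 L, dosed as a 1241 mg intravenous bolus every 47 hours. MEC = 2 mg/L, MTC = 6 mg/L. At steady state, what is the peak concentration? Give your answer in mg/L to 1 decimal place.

k = ln2/t½ = ln2/38 ≈ 0.018241 h⁻¹; fraction remaining f = e^(−kτ) = e^(−0.018241×47) ≈ 0.4243.
Accumulation ratio R = 1/(1 − f) ≈ 1/0.5757 ≈ 1.7370.
Single-dose peak C₀ = D/Vd = 1241/279 ≈ 4.448 mg/L.
Steady-state peak Cmax,ss = C₀·R ≈ 4.448 × 1.7370 ≈ 7.726 mg/L.
Peak 7.7 mg/L vs MTC 6 mg/L: exceeds toxic threshold.

7.7 mg/L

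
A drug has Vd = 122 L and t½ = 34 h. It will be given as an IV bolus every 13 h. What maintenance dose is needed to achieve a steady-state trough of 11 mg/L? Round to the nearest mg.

407 mg

τ/t½ = 13/34 ≈ 0.38235, so f = (1/2)^(13/34) ≈ 0.767185.
Cmin,ss = (D/Vd)·f/(1−f), so D = Cmin,ss·Vd·(1−f)/f.
D = 11 × 122 × (1−f)/f ≈ 11 × 122 × 0.30347 ≈ 407.26 mg.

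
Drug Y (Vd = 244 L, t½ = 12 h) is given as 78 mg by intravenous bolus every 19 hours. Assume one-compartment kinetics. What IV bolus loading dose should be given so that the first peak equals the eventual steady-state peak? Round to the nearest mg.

117 mg

f = (1/2)^(19/12) ≈ 0.333710; accumulation ratio R = 1/(1−f) ≈ 1.50085.
Loading dose to hit Cmax,ss on first dose: D_load = D_maint·R ≈ 78 × 1.50085 ≈ 117.07 mg.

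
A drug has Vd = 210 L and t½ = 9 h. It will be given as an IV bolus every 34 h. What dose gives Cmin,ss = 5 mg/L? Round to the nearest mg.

τ/t½ = 34/9 ≈ 3.7778, so f = (1/2)^(34/9) ≈ 0.072908.
Cmin,ss = (D/Vd)·f/(1−f), so D = Cmin,ss·Vd·(1−f)/f.
D = 5 × 210 × (1−f)/f ≈ 5 × 210 × 12.71592 ≈ 13351.72 mg.

13352 mg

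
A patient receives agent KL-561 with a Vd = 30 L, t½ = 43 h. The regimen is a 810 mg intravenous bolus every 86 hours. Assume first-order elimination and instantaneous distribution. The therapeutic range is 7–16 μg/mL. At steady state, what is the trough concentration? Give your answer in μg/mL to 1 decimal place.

τ = 86 h = 2 half-lives, so f = (1/2)^2 = 0.25.
At steady state, R = 1/(1 − 0.25) = 4/3.
Single-dose peak C₀ = D/Vd = 810/30 = 27 μg/mL.
Steady-state peak Cmax,ss = C₀·R = 27 × 4/3 ≈ 36.000 μg/mL.
Steady-state trough Cmin,ss = Cmax,ss·f ≈ 36.000 × 0.25 ≈ 9.000 μg/mL.
Trough 9.0 μg/mL vs MEC 7 μg/mL: adequate.

9.0 μg/mL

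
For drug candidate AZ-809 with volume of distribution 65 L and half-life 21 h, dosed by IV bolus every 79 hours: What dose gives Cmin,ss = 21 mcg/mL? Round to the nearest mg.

17152 mg

τ/t½ = 79/21 ≈ 3.7619, so f = (1/2)^(79/21) ≈ 0.073715.
Cmin,ss = (D/Vd)·f/(1−f), so D = Cmin,ss·Vd·(1−f)/f.
D = 21 × 65 × (1−f)/f ≈ 21 × 65 × 12.56576 ≈ 17152.26 mg.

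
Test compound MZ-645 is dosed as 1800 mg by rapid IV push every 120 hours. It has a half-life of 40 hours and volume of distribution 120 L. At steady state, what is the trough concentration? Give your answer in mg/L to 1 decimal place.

2.1 mg/L

τ = 120 h = 3 half-lives, so f = (1/2)^3 = 0.125.
Accumulation ratio R = 1/(1 − f) = 1/0.875 = 8/7.
Single-dose peak C₀ = D/Vd = 1800/120 = 15 mg/L.
Steady-state peak Cmax,ss = C₀·R = 15 × 8/7 ≈ 17.143 mg/L.
Steady-state trough Cmin,ss = Cmax,ss·f ≈ 17.143 × 0.125 ≈ 2.143 mg/L.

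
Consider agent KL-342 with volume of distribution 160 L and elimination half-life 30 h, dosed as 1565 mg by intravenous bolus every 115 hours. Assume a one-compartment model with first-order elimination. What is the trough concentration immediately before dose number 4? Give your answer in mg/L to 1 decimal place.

f = (1/2)^(τ/t½) = (1/2)^(115/30) ≈ 0.0702.
C₀ = D/Vd = 1565/160 ≈ 9.781 mg/L.
Before the 4th dose, 3 doses have been given. Superposition: Cmin = C₀·(f + f² + … + f^3).
≈ 9.781 × (0.0702 + 0.0049 + 0.0003) ≈ 9.781 × 0.0754 ≈ 0.737 mg/L.

0.7 mg/L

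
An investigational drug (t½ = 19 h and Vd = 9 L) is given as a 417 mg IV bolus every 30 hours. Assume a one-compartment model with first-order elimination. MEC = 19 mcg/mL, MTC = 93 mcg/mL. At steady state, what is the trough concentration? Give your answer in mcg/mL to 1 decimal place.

23.3 mcg/mL

k = ln2/t½ = ln2/19 ≈ 0.036481 h⁻¹; fraction remaining f = e^(−kτ) = e^(−0.036481×30) ≈ 0.3347.
Accumulation ratio R = 1/(1 − f) ≈ 1/0.6653 ≈ 1.5031.
Each bolus raises the concentration by D/Vd = 417/9 ≈ 46.333 mcg/mL.
Steady-state peak Cmax,ss = C₀·R ≈ 46.333 × 1.5031 ≈ 69.643 mcg/mL.
One interval later, Cmin,ss = Cmax,ss·e^(−kτ) ≈ 69.643 × 0.3347 ≈ 23.310 mcg/mL.
Trough 23.3 mcg/mL vs MEC 19 mcg/mL: adequate.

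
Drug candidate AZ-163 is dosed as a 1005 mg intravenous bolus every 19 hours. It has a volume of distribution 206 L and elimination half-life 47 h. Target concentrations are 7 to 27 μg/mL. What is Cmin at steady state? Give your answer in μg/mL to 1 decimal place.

15.1 μg/mL

τ/t½ = 19/47 ≈ 0.40426, so fraction remaining f = (1/2)^(19/47) ≈ 0.7556.
At steady state, accumulation factor R = 1/(1 − e^(−kτ)) ≈ 4.0917.
Each bolus raises the concentration by D/Vd = 1005/206 ≈ 4.879 μg/mL.
Cmax,ss = C₀/(1 − f) ≈ 4.879/0.2444 ≈ 19.963 μg/mL.
Steady-state trough Cmin,ss = Cmax,ss·f ≈ 19.963 × 0.7556 ≈ 15.084 μg/mL.
Trough 15.1 μg/mL vs MEC 7 μg/mL: adequate.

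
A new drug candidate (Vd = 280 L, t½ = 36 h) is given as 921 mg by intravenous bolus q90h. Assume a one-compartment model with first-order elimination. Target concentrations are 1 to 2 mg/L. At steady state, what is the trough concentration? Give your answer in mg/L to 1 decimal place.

k = ln2/t½ = ln2/36 ≈ 0.019254 h⁻¹; fraction remaining f = e^(−kτ) = e^(−0.019254×90) ≈ 0.1768.
Each bolus raises the concentration by D/Vd = 921/280 ≈ 3.289 mg/L.
Steady-state trough Cmin,ss = C₀·f/(1−f) ≈ 3.289 × 0.1768/0.8232 ≈ 0.706 mg/L.
Trough 0.7 mg/L vs MEC 1 mg/L: subtherapeutic.

0.7 mg/L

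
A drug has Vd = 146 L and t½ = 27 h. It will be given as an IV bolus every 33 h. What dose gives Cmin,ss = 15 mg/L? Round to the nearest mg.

2919 mg

τ/t½ = 33/27 ≈ 1.2222, so f = (1/2)^(33/27) ≈ 0.428622.
Cmin,ss = (D/Vd)·f/(1−f), so D = Cmin,ss·Vd·(1−f)/f.
D = 15 × 146 × (1−f)/f ≈ 15 × 146 × 1.33306 ≈ 2919.40 mg.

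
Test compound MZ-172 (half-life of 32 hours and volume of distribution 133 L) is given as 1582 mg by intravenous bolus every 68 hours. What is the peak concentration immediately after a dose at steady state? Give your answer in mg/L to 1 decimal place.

Over one 68-h interval, 68/32 ≈ 2.125 half-lives elapse, leaving f ≈ 0.2293 of each dose.
Accumulation ratio R = 1/(1 − f) ≈ 1/0.7707 ≈ 1.2975.
Each bolus raises the concentration by D/Vd = 1582/133 ≈ 11.895 mg/L.
Steady-state peak Cmax,ss = C₀·R ≈ 11.895 × 1.2975 ≈ 15.434 mg/L.

15.4 mg/L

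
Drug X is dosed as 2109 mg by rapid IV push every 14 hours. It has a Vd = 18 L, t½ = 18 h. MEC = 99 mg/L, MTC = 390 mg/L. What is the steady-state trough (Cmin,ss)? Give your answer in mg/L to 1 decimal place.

Over one 14-h interval, 14/18 ≈ 0.77778 half-lives elapse, leaving f ≈ 0.5833 of each dose.
Accumulation ratio R = 1/(1 − f) ≈ 1/0.4167 ≈ 2.3998.
Single-dose peak C₀ = D/Vd = 2109/18 ≈ 117.167 mg/L.
Cmax,ss = C₀/(1 − f) ≈ 117.167/0.4167 ≈ 281.178 mg/L.
Steady-state trough Cmin,ss = Cmax,ss·f ≈ 281.178 × 0.5833 ≈ 164.011 mg/L.
Trough 164.0 mg/L vs MEC 99 mg/L: adequate.

164.0 mg/L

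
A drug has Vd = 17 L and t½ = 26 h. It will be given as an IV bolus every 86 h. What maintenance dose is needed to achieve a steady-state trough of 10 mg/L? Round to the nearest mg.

τ/t½ = 86/26 ≈ 3.3077, so f = (1/2)^(86/26) ≈ 0.100992.
Cmin,ss = (D/Vd)·f/(1−f), so D = Cmin,ss·Vd·(1−f)/f.
D = 10 × 17 × (1−f)/f ≈ 10 × 17 × 8.90177 ≈ 1513.30 mg.

1513 mg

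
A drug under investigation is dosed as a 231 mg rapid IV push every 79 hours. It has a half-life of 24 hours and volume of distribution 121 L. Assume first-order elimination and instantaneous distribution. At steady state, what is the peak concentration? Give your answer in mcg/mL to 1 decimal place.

k = ln2/t½ = ln2/24 ≈ 0.028881 h⁻¹; fraction remaining f = e^(−kτ) = e^(−0.028881×79) ≈ 0.1021.
Accumulation ratio R = 1/(1 − f) ≈ 1/0.8979 ≈ 1.1137.
Single-dose peak C₀ = D/Vd = 231/121 ≈ 1.909 mcg/mL.
Steady-state peak Cmax,ss = C₀·R ≈ 1.909 × 1.1137 ≈ 2.126 mcg/mL.

2.1 mcg/mL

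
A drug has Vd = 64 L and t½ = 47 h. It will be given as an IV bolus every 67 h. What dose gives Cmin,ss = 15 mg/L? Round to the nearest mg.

τ/t½ = 67/47 ≈ 1.4255, so f = (1/2)^(67/47) ≈ 0.372282.
Cmin,ss = (D/Vd)·f/(1−f), so D = Cmin,ss·Vd·(1−f)/f.
D = 15 × 64 × (1−f)/f ≈ 15 × 64 × 1.68614 ≈ 1618.69 mg.

1619 mg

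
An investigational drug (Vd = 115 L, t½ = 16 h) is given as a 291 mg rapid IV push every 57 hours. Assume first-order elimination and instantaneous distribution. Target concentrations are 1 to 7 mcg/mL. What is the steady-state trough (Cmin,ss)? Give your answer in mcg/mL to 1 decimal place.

0.2 mcg/mL

k = ln2/t½ = ln2/16 ≈ 0.043322 h⁻¹; fraction remaining f = e^(−kτ) = e^(−0.043322×57) ≈ 0.0846.
Accumulation ratio R = 1/(1 − f) ≈ 1/0.9154 ≈ 1.0924.
Single-dose peak C₀ = D/Vd = 291/115 ≈ 2.530 mcg/mL.
Cmax,ss = C₀/(1 − f) ≈ 2.530/0.9154 ≈ 2.764 mcg/mL.
Steady-state trough Cmin,ss = Cmax,ss·f ≈ 2.764 × 0.0846 ≈ 0.234 mcg/mL.
Trough 0.2 mcg/mL vs MEC 1 mcg/mL: subtherapeutic.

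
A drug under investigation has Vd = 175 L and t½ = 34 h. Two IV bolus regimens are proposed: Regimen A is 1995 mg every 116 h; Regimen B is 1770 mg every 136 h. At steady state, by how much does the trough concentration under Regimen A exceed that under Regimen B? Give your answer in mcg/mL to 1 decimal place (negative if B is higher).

Regimen A: f = (1/2)^(116/34) ≈ 0.0940; Cmin,ss = (1995/175)·f/(1−f) ≈ 1.183 mcg/mL.
Regimen B: f = (1/2)^(136/34) ≈ 0.0625; Cmin,ss = (1770/175)·f/(1−f) ≈ 0.674 mcg/mL.
Difference ≈ 1.183 − 0.674 ≈ 0.509 mcg/mL.

0.5 mcg/mL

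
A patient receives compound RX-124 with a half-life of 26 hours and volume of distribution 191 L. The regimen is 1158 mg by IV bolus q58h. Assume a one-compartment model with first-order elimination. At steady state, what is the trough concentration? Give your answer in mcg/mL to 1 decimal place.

Over one 58-h interval, 58/26 ≈ 2.2308 half-lives elapse, leaving f ≈ 0.2130 of each dose.
At steady state, accumulation factor R = 1/(1 − e^(−kτ)) ≈ 1.2706.
Single-dose peak C₀ = D/Vd = 1158/191 ≈ 6.063 mcg/mL.
Steady-state peak Cmax,ss = C₀·R ≈ 6.063 × 1.2706 ≈ 7.704 mcg/mL.
One interval later, Cmin,ss = Cmax,ss·e^(−kτ) ≈ 7.704 × 0.2130 ≈ 1.641 mcg/mL.

1.6 mcg/mL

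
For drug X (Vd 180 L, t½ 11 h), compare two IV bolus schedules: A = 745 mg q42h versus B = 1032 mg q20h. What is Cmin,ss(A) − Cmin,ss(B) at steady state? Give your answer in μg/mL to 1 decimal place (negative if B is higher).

Regimen A: f = (1/2)^(42/11) ≈ 0.0709; Cmin,ss = (745/180)·f/(1−f) ≈ 0.316 μg/mL.
Regimen B: f = (1/2)^(20/11) ≈ 0.2836; Cmin,ss = (1032/180)·f/(1−f) ≈ 2.270 μg/mL.
Difference ≈ 0.316 − 2.270 ≈ -1.954 μg/mL.

-2.0 μg/mL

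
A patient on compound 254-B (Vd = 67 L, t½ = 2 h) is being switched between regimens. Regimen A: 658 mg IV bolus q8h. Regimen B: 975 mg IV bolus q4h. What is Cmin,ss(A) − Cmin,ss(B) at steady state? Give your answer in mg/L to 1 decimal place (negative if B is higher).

-4.2 mg/L

Regimen A: f = (1/2)^(8/2) ≈ 0.0625; Cmin,ss = (658/67)·f/(1−f) ≈ 0.655 mg/L.
Regimen B: f = (1/2)^(4/2) ≈ 0.2500; Cmin,ss = (975/67)·f/(1−f) ≈ 4.851 mg/L.
Difference ≈ 0.655 − 4.851 ≈ -4.196 mg/L.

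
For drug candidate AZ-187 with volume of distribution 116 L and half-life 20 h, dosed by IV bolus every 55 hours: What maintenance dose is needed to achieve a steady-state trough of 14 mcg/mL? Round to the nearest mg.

τ/t½ = 55/20 ≈ 2.75, so f = (1/2)^(55/20) ≈ 0.148651.
Cmin,ss = (D/Vd)·f/(1−f), so D = Cmin,ss·Vd·(1−f)/f.
D = 14 × 116 × (1−f)/f ≈ 14 × 116 × 5.72717 ≈ 9300.92 mg.

9301 mg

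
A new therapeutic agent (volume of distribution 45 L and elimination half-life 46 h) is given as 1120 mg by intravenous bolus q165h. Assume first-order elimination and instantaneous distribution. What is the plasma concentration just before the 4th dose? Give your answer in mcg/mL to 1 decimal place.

2.3 mcg/mL

f = (1/2)^(τ/t½) = (1/2)^(165/46) ≈ 0.0832.
C₀ = D/Vd = 1120/45 ≈ 24.889 mcg/mL.
Before the 4th dose, 3 doses have been given. Superposition: Cmin = C₀·(f + f² + … + f^3).
≈ 24.889 × (0.0832 + 0.0069 + 0.0006) ≈ 24.889 × 0.0907 ≈ 2.257 mcg/mL.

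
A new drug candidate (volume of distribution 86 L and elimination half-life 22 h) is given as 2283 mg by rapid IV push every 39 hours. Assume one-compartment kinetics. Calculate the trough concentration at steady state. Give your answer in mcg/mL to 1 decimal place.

Over one 39-h interval, 39/22 ≈ 1.7727 half-lives elapse, leaving f ≈ 0.2927 of each dose.
Each bolus raises the concentration by D/Vd = 2283/86 ≈ 26.547 mcg/mL.
Steady-state trough Cmin,ss = C₀·f/(1−f) ≈ 26.547 × 0.2927/0.7073 ≈ 10.986 mcg/mL.

11.0 mcg/mL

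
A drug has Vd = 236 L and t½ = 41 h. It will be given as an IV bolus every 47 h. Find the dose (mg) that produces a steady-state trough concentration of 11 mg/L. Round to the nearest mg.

τ/t½ = 47/41 ≈ 1.1463, so f = (1/2)^(47/41) ≈ 0.451769.
Cmin,ss = (D/Vd)·f/(1−f), so D = Cmin,ss·Vd·(1−f)/f.
D = 11 × 236 × (1−f)/f ≈ 11 × 236 × 1.21352 ≈ 3150.30 mg.

3150 mg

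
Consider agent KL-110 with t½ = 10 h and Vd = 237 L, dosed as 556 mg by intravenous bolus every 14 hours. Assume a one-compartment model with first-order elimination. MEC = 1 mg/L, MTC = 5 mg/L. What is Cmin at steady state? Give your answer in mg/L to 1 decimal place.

k = ln2/t½ = ln2/10 ≈ 0.069315 h⁻¹; fraction remaining f = e^(−kτ) = e^(−0.069315×14) ≈ 0.3789.
Accumulation ratio R = 1/(1 − f) ≈ 1/0.6211 ≈ 1.6100.
Single-dose peak C₀ = D/Vd = 556/237 ≈ 2.346 mg/L.
Cmax,ss = C₀/(1 − f) ≈ 2.346/0.6211 ≈ 3.777 mg/L.
One interval later, Cmin,ss = Cmax,ss·e^(−kτ) ≈ 3.777 × 0.3789 ≈ 1.431 mg/L.
Trough 1.4 mg/L vs MEC 1 mg/L: adequate.

1.4 mg/L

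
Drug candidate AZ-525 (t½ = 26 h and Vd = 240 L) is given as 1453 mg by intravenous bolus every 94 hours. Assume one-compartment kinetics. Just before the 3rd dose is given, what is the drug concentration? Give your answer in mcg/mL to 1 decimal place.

0.5 mcg/mL

f = (1/2)^(τ/t½) = (1/2)^(94/26) ≈ 0.0816.
C₀ = D/Vd = 1453/240 ≈ 6.054 mcg/mL.
Before the 3rd dose, 2 doses have been given. Superposition: Cmin = C₀·(f + f²).
≈ 6.054 × (0.0816 + 0.0067) ≈ 6.054 × 0.0883 ≈ 0.535 mcg/mL.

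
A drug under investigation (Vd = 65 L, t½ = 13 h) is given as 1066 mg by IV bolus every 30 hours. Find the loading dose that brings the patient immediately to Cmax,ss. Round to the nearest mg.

1336 mg

f = (1/2)^(30/13) ≈ 0.201983; accumulation ratio R = 1/(1−f) ≈ 1.25311.
Loading dose to hit Cmax,ss on first dose: D_load = D_maint·R ≈ 1066 × 1.25311 ≈ 1335.82 mg.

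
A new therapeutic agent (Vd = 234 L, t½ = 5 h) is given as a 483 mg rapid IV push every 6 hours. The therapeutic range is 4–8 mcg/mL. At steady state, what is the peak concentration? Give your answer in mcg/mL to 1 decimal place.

3.7 mcg/mL

k = ln2/t½ = ln2/5 ≈ 0.138629 h⁻¹; fraction remaining f = e^(−kτ) = e^(−0.138629×6) ≈ 0.4353.
Accumulation ratio R = 1/(1 − f) ≈ 1/0.5647 ≈ 1.7709.
Single-dose peak C₀ = D/Vd = 483/234 ≈ 2.064 mcg/mL.
Cmax,ss = C₀/(1 − f) ≈ 2.064/0.5647 ≈ 3.655 mcg/mL.
Peak 3.7 mcg/mL vs MTC 8 mcg/mL: below toxic threshold.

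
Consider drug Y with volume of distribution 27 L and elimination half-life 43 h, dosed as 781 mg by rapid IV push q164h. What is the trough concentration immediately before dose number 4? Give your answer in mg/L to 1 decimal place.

2.2 mg/L

f = (1/2)^(τ/t½) = (1/2)^(164/43) ≈ 0.0711.
C₀ = D/Vd = 781/27 ≈ 28.926 mg/L.
Before the 4th dose, 3 doses have been given. Superposition: Cmin = C₀·(f + f² + … + f^3).
≈ 28.926 × (0.0711 + 0.0051 + 0.0004) ≈ 28.926 × 0.0766 ≈ 2.216 mg/L.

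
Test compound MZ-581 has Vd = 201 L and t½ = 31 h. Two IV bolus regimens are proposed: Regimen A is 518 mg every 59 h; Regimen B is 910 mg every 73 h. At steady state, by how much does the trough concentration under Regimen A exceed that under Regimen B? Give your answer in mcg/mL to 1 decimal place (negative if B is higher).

Regimen A: f = (1/2)^(59/31) ≈ 0.2673; Cmin,ss = (518/201)·f/(1−f) ≈ 0.940 mcg/mL.
Regimen B: f = (1/2)^(73/31) ≈ 0.1955; Cmin,ss = (910/201)·f/(1−f) ≈ 1.100 mcg/mL.
Difference ≈ 0.940 − 1.100 ≈ -0.160 mcg/mL.

-0.2 mcg/mL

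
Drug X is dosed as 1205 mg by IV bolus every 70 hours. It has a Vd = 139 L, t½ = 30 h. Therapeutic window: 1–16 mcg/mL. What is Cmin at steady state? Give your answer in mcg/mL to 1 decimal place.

k = ln2/t½ = ln2/30 ≈ 0.023105 h⁻¹; fraction remaining f = e^(−kτ) = e^(−0.023105×70) ≈ 0.1984.
At steady state, accumulation factor R = 1/(1 − e^(−kτ)) ≈ 1.2475.
Each bolus raises the concentration by D/Vd = 1205/139 ≈ 8.669 mcg/mL.
Steady-state peak Cmax,ss = C₀·R ≈ 8.669 × 1.2475 ≈ 10.815 mcg/mL.
One interval later, Cmin,ss = Cmax,ss·e^(−kτ) ≈ 10.815 × 0.1984 ≈ 2.146 mcg/mL.
Trough 2.1 mcg/mL vs MEC 1 mcg/mL: adequate.

2.1 mcg/mL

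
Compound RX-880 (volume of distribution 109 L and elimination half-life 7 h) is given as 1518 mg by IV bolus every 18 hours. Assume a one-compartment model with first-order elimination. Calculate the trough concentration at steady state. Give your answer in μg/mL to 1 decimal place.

τ/t½ = 18/7 ≈ 2.5714, so fraction remaining f = (1/2)^(18/7) ≈ 0.1682.
Accumulation ratio R = 1/(1 − f) ≈ 1/0.8318 ≈ 1.2022.
Each bolus raises the concentration by D/Vd = 1518/109 ≈ 13.927 μg/mL.
Steady-state peak Cmax,ss = C₀·R ≈ 13.927 × 1.2022 ≈ 16.743 μg/mL.
Steady-state trough Cmin,ss = Cmax,ss·f ≈ 16.743 × 0.1682 ≈ 2.816 μg/mL.

2.8 μg/mL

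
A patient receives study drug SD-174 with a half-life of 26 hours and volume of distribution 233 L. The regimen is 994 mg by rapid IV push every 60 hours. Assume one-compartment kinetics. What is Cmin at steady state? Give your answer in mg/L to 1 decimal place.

Over one 60-h interval, 60/26 ≈ 2.3077 half-lives elapse, leaving f ≈ 0.2020 of each dose.
Each bolus raises the concentration by D/Vd = 994/233 ≈ 4.266 mg/L.
Steady-state trough Cmin,ss = C₀·f/(1−f) ≈ 4.266 × 0.2020/0.7980 ≈ 1.080 mg/L.

1.1 mg/L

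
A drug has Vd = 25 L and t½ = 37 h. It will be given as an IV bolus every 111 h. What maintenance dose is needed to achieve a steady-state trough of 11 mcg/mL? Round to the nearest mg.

1925 mg

τ/t½ = 111/37 ≈ 3, so f = (1/2)^(111/37) ≈ 0.125000.
Cmin,ss = (D/Vd)·f/(1−f), so D = Cmin,ss·Vd·(1−f)/f.
D = 11 × 25 × (1−f)/f ≈ 11 × 25 × 7.00000 ≈ 1925.00 mg.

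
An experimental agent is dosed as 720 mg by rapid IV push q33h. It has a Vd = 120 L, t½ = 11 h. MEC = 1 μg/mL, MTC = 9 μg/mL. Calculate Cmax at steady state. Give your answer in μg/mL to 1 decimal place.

τ = 33 h = 3 half-lives, so f = (1/2)^3 = 0.125.
Accumulation ratio R = 1/(1 − f) = 1/0.875 = 8/7.
Single-dose peak C₀ = D/Vd = 720/120 = 6 μg/mL.
Steady-state peak Cmax,ss = C₀·R = 6 × 8/7 ≈ 6.857 μg/mL.
Peak 6.9 μg/mL vs MTC 9 μg/mL: below toxic threshold.

6.9 μg/mL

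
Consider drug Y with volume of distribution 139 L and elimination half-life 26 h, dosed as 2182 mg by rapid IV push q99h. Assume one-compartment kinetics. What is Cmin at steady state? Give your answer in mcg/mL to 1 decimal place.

τ/t½ = 99/26 ≈ 3.8077, so fraction remaining f = (1/2)^(99/26) ≈ 0.0714.
Accumulation ratio R = 1/(1 − f) ≈ 1/0.9286 ≈ 1.0769.
Single-dose peak C₀ = D/Vd = 2182/139 ≈ 15.698 mcg/mL.
Cmax,ss = C₀/(1 − f) ≈ 15.698/0.9286 ≈ 16.905 mcg/mL.
Steady-state trough Cmin,ss = Cmax,ss·f ≈ 16.905 × 0.0714 ≈ 1.207 mcg/mL.

1.2 mcg/mL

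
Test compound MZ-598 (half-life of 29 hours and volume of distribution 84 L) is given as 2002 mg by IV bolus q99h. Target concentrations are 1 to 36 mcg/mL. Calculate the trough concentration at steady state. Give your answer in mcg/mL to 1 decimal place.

k = ln2/t½ = ln2/29 ≈ 0.023902 h⁻¹; fraction remaining f = e^(−kτ) = e^(−0.023902×99) ≈ 0.0938.
At steady state, accumulation factor R = 1/(1 − e^(−kτ)) ≈ 1.1035.
Single-dose peak C₀ = D/Vd = 2002/84 ≈ 23.833 mcg/mL.
Steady-state peak Cmax,ss = C₀·R ≈ 23.833 × 1.1035 ≈ 26.300 mcg/mL.
One interval later, Cmin,ss = Cmax,ss·e^(−kτ) ≈ 26.300 × 0.0938 ≈ 2.467 mcg/mL.
Trough 2.5 mcg/mL vs MEC 1 mcg/mL: adequate.

2.5 mcg/mL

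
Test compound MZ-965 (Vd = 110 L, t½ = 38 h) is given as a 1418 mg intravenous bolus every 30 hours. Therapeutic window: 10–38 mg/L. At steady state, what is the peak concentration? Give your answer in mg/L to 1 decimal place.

30.6 mg/L

τ/t½ = 30/38 ≈ 0.78947, so fraction remaining f = (1/2)^(30/38) ≈ 0.5786.
At steady state, accumulation factor R = 1/(1 − e^(−kτ)) ≈ 2.3730.
Single-dose peak C₀ = D/Vd = 1418/110 ≈ 12.891 mg/L.
Cmax,ss = C₀/(1 − f) ≈ 12.891/0.4214 ≈ 30.591 mg/L.
Peak 30.6 mg/L vs MTC 38 mg/L: below toxic threshold.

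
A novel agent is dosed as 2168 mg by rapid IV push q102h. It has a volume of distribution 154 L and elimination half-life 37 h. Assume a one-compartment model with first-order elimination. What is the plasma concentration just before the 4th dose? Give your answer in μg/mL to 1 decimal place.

2.4 μg/mL

f = (1/2)^(τ/t½) = (1/2)^(102/37) ≈ 0.1480.
C₀ = D/Vd = 2168/154 ≈ 14.078 μg/mL.
Before the 4th dose, 3 doses have been given. Superposition: Cmin = C₀·(f + f² + … + f^3).
≈ 14.078 × (0.1480 + 0.0219 + 0.0032) ≈ 14.078 × 0.1731 ≈ 2.437 μg/mL.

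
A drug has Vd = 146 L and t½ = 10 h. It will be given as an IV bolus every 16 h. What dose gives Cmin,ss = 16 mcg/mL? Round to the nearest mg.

4745 mg

τ/t½ = 16/10 ≈ 1.6, so f = (1/2)^(16/10) ≈ 0.329877.
Cmin,ss = (D/Vd)·f/(1−f), so D = Cmin,ss·Vd·(1−f)/f.
D = 16 × 146 × (1−f)/f ≈ 16 × 146 × 2.03143 ≈ 4745.42 mg.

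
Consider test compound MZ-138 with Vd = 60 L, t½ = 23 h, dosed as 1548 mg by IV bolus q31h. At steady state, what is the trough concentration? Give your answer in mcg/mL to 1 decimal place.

k = ln2/t½ = ln2/23 ≈ 0.030137 h⁻¹; fraction remaining f = e^(−kτ) = e^(−0.030137×31) ≈ 0.3929.
Single-dose peak C₀ = D/Vd = 1548/60 ≈ 25.800 mcg/mL.
Steady-state trough Cmin,ss = C₀·f/(1−f) ≈ 25.800 × 0.3929/0.6071 ≈ 16.697 mcg/mL.

16.7 mcg/mL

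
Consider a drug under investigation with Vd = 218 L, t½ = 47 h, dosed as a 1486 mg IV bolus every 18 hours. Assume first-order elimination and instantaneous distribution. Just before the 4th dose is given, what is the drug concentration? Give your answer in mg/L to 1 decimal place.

12.3 mg/L

f = (1/2)^(τ/t½) = (1/2)^(18/47) ≈ 0.7669.
C₀ = D/Vd = 1486/218 ≈ 6.817 mg/L.
Before the 4th dose, 3 doses have been given. Superposition: Cmin = C₀·(f + f² + … + f^3).
≈ 6.817 × (0.7669 + 0.5881 + 0.4510) ≈ 6.817 × 1.8060 ≈ 12.312 mg/L.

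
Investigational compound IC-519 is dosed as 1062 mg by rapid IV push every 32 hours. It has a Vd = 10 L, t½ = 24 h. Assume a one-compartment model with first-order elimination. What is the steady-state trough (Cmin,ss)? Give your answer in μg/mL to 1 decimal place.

Over one 32-h interval, 32/24 ≈ 1.3333 half-lives elapse, leaving f ≈ 0.3969 of each dose.
Accumulation ratio R = 1/(1 − f) ≈ 1/0.6031 ≈ 1.6581.
Single-dose peak C₀ = D/Vd = 1062/10 ≈ 106.200 μg/mL.
Steady-state peak Cmax,ss = C₀·R ≈ 106.200 × 1.6581 ≈ 176.090 μg/mL.
Steady-state trough Cmin,ss = Cmax,ss·f ≈ 176.090 × 0.3969 ≈ 69.890 μg/mL.

69.9 μg/mL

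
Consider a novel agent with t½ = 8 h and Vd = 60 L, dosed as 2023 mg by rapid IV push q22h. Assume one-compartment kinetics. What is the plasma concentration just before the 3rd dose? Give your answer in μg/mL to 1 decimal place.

5.8 μg/mL

f = (1/2)^(τ/t½) = (1/2)^(22/8) ≈ 0.1487.
C₀ = D/Vd = 2023/60 ≈ 33.717 μg/mL.
Before the 3rd dose, 2 doses have been given. Superposition: Cmin = C₀·(f + f²).
≈ 33.717 × (0.1487 + 0.0221) ≈ 33.717 × 0.1708 ≈ 5.759 μg/mL.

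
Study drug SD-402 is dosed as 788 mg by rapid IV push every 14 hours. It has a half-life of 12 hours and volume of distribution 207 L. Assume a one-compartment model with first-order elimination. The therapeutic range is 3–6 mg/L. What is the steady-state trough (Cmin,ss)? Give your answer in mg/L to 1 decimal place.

τ/t½ = 14/12 ≈ 1.1667, so fraction remaining f = (1/2)^(14/12) ≈ 0.4454.
Accumulation ratio R = 1/(1 − f) ≈ 1/0.5546 ≈ 1.8031.
Single-dose peak C₀ = D/Vd = 788/207 ≈ 3.807 mg/L.
Steady-state peak Cmax,ss = C₀·R ≈ 3.807 × 1.8031 ≈ 6.864 mg/L.
One interval later, Cmin,ss = Cmax,ss·e^(−kτ) ≈ 6.864 × 0.4454 ≈ 3.057 mg/L.
Trough 3.1 mg/L vs MEC 3 mg/L: adequate.

3.1 mg/L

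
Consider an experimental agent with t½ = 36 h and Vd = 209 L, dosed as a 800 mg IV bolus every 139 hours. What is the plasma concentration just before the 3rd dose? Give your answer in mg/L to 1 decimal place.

f = (1/2)^(τ/t½) = (1/2)^(139/36) ≈ 0.0688.
C₀ = D/Vd = 800/209 ≈ 3.828 mg/L.
Before the 3rd dose, 2 doses have been given. Superposition: Cmin = C₀·(f + f²).
≈ 3.828 × (0.0688 + 0.0047) ≈ 3.828 × 0.0735 ≈ 0.281 mg/L.

0.3 mg/L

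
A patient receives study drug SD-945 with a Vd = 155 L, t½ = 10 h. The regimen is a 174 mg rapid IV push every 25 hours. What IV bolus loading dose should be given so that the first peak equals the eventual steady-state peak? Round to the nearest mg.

211 mg

f = (1/2)^(25/10) ≈ 0.176777; accumulation ratio R = 1/(1−f) ≈ 1.21474.
Loading dose to hit Cmax,ss on first dose: D_load = D_maint·R ≈ 174 × 1.21474 ≈ 211.36 mg.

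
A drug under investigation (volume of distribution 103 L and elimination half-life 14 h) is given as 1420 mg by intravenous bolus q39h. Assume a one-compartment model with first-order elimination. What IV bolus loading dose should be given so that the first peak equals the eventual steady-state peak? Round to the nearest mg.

1661 mg

f = (1/2)^(39/14) ≈ 0.145016; accumulation ratio R = 1/(1−f) ≈ 1.16961.
Loading dose to hit Cmax,ss on first dose: D_load = D_maint·R ≈ 1420 × 1.16961 ≈ 1660.85 mg.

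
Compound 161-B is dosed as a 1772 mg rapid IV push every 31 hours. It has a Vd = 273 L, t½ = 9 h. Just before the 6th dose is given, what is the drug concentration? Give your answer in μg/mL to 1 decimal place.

f = (1/2)^(τ/t½) = (1/2)^(31/9) ≈ 0.0919.
C₀ = D/Vd = 1772/273 ≈ 6.491 μg/mL.
Before the 6th dose, 5 doses have been given. Superposition: Cmin = C₀·(f + f² + … + f^5).
≈ 6.491 × (0.0919 + 0.0084 + 0.0008 + 0.0001 + 0.0000) ≈ 6.491 × 0.1012 ≈ 0.657 μg/mL.

0.7 μg/mL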